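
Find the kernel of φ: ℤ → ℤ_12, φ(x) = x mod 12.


Kernel = preimage of identity
ker(φ) = {x ∈ ℤ : x ≡ 0 (mod 12)} = 12ℤ = {0, ±12, ±24, ...}

ker(φ) = 12ℤ


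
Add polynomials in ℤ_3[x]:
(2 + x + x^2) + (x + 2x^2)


Add coefficients mod 3:
x^0: 2 + 0 = 2 (mod 3)
x^1: 1 + 1 = 2 (mod 3)
x^2: 1 + 2 = 0 (mod 3)
Result: 2 + 2x

f + g = 2 + 2x


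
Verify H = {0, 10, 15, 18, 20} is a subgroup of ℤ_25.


Subgroup test for H = {0, 10, 15, 18, 20} in (ℤ_25, +):
(1) 0 ∈ H? Yes
(2) Closure: for all a,b ∈ H, (a+b) mod 25 ∈ H? No  [counterexample: 10 + 18 = 3 ∉ H]
(3) Inverses: for all a ∈ H, -a mod 25 ∈ H? No

No, H is not a subgroup of ℤ_25


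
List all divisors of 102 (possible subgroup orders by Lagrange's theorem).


Lagrange's theorem: |H| divides |G|
|G| = 102
Divisors of 102: 1, 2, 3, 6, 17, 34, 51, 102

Possible subgroup orders: {1, 2, 3, 6, 17, 34, 51, 102}


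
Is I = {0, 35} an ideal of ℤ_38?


Check ideal conditions for I = {0, 35} in ℤ_38:
(1) I is an additive subgroup? No
(2) For r ∈ ℤ_38 and a ∈ I: r·a ∈ I? No  [counterexample: r=2, a=35, r·a mod 38 = 32 ∉ I]

No, I is not an ideal of ℤ_38


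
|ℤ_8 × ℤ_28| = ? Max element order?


|ℤ_8 × ℤ_28| = 8 × 28 = 224
Max element order = lcm(8,28) = 56
Cyclic? No (gcd=4)

|ℤ_8×ℤ_28| = 224, max element order = 56


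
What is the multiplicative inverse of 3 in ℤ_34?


Use the extended Euclidean algorithm to write 1 = 3·s + 34·t; then s mod 34 is the inverse.
Euclidean algorithm:
  3 = 0·34 + 3
  34 = 11·3 + 1
  3 = 3·1 + 0
gcd(3,34) = 1
Back-substitution gives: 3·(-11) + 34·(1) = 1
So 3⁻¹ ≡ -11 ≡ 23 (mod 34)
Check: 3 × 23 = 69 ≡ 1 (mod 34) ✓

3⁻¹ ≡ 23 (mod 34)


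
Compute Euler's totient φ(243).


Factor n: 243 = 3^5
φ(n) = n · ∏(1 - 1/p) over distinct primes p | n
φ(243) = 243 · (1 - 1/3) = 162

φ(243) = 162


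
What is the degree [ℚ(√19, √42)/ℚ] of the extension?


[ℚ(√19,√42):ℚ] = [ℚ(√19,√42):ℚ(√19)]·[ℚ(√19):ℚ] = 2·2 = 4

[ℚ(√19, √42)/ℚ] = 4


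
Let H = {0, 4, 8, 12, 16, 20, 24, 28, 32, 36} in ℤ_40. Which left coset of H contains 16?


16 + H = {16 + h (mod 40) : h ∈ H}
16+0=16, 16+4=20, 16+8=24, 16+12=28, 16+16=32, 16+20=36, 16+24=0, 16+28=4, 16+32=8, 16+36=12
16 + H = {0, 4, 8, 12, 16, 20, 24, 28, 32, 36} = 0 + H

16 + H = {0, 4, 8, 12, 16, 20, 24, 28, 32, 36}


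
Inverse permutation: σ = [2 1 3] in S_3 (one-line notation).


To find σ⁻¹, swap domain and range:
σ(1) = 2 → σ⁻¹(2) = 1
σ(2) = 1 → σ⁻¹(1) = 2
σ(3) = 3 → σ⁻¹(3) = 3

σ⁻¹ = [2 1 3]


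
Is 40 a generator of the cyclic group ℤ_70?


g generates ℤ_n iff gcd(g, n) = 1
gcd(40, 70) = 10
Since gcd = 10 ≠ 1, ⟨40⟩ has order 7 < 70, so 40 is not a generator.

No, 40 does not generate ℤ_70


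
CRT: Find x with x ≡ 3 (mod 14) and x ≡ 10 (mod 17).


m₁ = 14, m₂ = 17, gcd = 1, so CRT applies. M = m₁·m₂ = 238
Let M₁ = M/m₁ = 17, M₂ = M/m₂ = 14
Find y₁ ≡ M₁⁻¹ (mod m₁): 17⁻¹ ≡ 5 (mod 14)
Find y₂ ≡ M₂⁻¹ (mod m₂): 14⁻¹ ≡ 11 (mod 17)
x = a₁·M₁·y₁ + a₂·M₂·y₂ = 3·17·5 + 10·14·11 = 1795
Reduce mod 238: x ≡ 129
Check: 129 mod 14 = 3 ✓, 129 mod 17 = 10 ✓

x ≡ 129 (mod 238)


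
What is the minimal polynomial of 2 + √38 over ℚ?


Let α = 2 + √38. Then α - 2 = √38, so (α - 2)² = 38, giving α² - 4α - 34 = 0. Degree 2 and α ∉ ℚ, so this is the minimal polynomial.

Minimal polynomial: x² - 4x - 34


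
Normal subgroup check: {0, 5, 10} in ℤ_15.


H = {0, 5, 10} in ℤ_15
ℤ_15 is abelian; every subgroup of an abelian group is normal

Yes, normal subgroup


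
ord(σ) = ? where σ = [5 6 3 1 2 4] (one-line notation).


Cycle decomposition: (1 5 2 6 4)
Cycle lengths: 5
Order = lcm(5) = 5

ord(σ) = 5


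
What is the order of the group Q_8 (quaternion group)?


Q_8 = {±1, ±i, ±j, ±k}
|Q_8| = 8

|Q_8 (quaternion group)| = 8


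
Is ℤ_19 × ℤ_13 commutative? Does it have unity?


Direct product ring; commutative with unity (1,1); but (1,0)·(0,1) = (0,0) gives zero divisors, so not an integral domain
Commutative: Yes
Integral domain: No
Has unity: Yes

ℤ_19 × ℤ_13: Commutative=Yes, Unity=Yes


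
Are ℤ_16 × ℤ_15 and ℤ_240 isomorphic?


Comparing ℤ_16 × ℤ_15 and ℤ_240:
gcd(16,15) = 1, so ℤ_16 × ℤ_15 ≅ ℤ_240 (CRT)

Yes, ℤ_16 × ℤ_15 ≅ ℤ_240


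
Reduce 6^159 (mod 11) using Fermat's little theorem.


Fermat's little theorem: if p is prime and gcd(a,p)=1, then a^(p-1) ≡ 1 (mod p)
p = 11 is prime, gcd(6,11) = 1
Reduce exponent: 159 mod 10 = 9
So 6^159 ≡ 6^9 (mod 11)
6^9 mod 11 = 2

6^159 ≡ 2 (mod 11)


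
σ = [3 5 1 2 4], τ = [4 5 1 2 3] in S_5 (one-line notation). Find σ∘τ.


σ∘τ: apply τ first, then σ
1 →τ 4 →σ 2
2 →τ 5 →σ 4
3 →τ 1 →σ 3
4 →τ 2 →σ 5
5 →τ 3 →σ 1

σ∘τ = [2 4 3 5 1]


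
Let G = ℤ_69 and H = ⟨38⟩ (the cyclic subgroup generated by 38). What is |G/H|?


|⟨38⟩| = n / gcd(38, 69) = 69 / 1 = 69
H is normal (ℤ_69 is abelian).
|G/H| = |G| / |H| = 69 / 69 = 1

|G/H| = 1


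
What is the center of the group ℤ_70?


Z(G) = {g ∈ G | gx = xg for all x ∈ G}
ℤ_70 is abelian, so Z(G) = G

Z(ℤ_70) = ℤ_70


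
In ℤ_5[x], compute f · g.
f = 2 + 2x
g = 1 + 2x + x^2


Expand and collect like terms; reduce coefficients mod 5:
x^0: 2·1 = 2 ≡ 2 (mod 5)
x^1: 2·2 + 2·1 = 6 ≡ 1 (mod 5)
x^2: 2·1 + 2·2 = 6 ≡ 1 (mod 5)
x^3: 2·1 = 2 ≡ 2 (mod 5)
Result: 2 + x + x^2 + 2x^3

f · g = 2 + x + x^2 + 2x^3


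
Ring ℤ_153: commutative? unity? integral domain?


ℤ_153 is a commutative ring with unity 1; 153 = 3×51 is composite, so 3·51 ≡ 0 gives zero divisors (not an integral domain)
Commutative: Yes
Integral domain: No
Has unity: Yes

ℤ_153: Commutative=Yes, Unity=Yes


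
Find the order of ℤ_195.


ℤ_n has n elements.

|ℤ_195| = 195


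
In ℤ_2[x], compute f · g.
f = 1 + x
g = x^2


Expand and collect like terms; reduce coefficients mod 2:
x^0: 1·0 = 0 ≡ 0 (mod 2)
x^1: 1·0 + 1·0 = 0 ≡ 0 (mod 2)
x^2: 1·1 + 1·0 = 1 ≡ 1 (mod 2)
x^3: 1·1 = 1 ≡ 1 (mod 2)
Result: x^2 + x^3

f · g = x^2 + x^3


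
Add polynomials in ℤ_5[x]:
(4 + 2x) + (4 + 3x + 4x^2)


Add coefficients mod 5:
x^0: 4 + 4 = 3 (mod 5)
x^1: 2 + 3 = 0 (mod 5)
x^2: 0 + 4 = 4 (mod 5)
Result: 3 + 4x^2

f + g = 3 + 4x^2


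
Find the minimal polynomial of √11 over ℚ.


√11 satisfies x² - 11 = 0, irreducible over ℚ since 11 is squarefree

Minimal polynomial: x² - 11


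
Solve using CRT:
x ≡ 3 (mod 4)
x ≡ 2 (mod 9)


m₁ = 4, m₂ = 9, gcd = 1, so CRT applies. M = m₁·m₂ = 36
Let M₁ = M/m₁ = 9, M₂ = M/m₂ = 4
Find y₁ ≡ M₁⁻¹ (mod m₁): 9⁻¹ ≡ 1 (mod 4)
Find y₂ ≡ M₂⁻¹ (mod m₂): 4⁻¹ ≡ 7 (mod 9)
x = a₁·M₁·y₁ + a₂·M₂·y₂ = 3·9·1 + 2·4·7 = 83
Reduce mod 36: x ≡ 11
Check: 11 mod 4 = 3 ✓, 11 mod 9 = 2 ✓

x ≡ 11 (mod 36)


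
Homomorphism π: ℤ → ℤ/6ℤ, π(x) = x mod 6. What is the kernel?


Kernel = preimage of identity
ker(π) = multiples of 6 = 6ℤ

ker(π) = 6ℤ


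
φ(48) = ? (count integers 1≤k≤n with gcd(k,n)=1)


Factor n: 48 = 2^4 × 3
φ(n) = n · ∏(1 - 1/p) over distinct primes p | n
φ(48) = 48 · (1 - 1/2) · (1 - 1/3) = 16

φ(48) = 16


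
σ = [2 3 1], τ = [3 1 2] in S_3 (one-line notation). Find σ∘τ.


σ∘τ: apply τ first, then σ
1 →τ 3 →σ 1
2 →τ 1 →σ 2
3 →τ 2 →σ 3

σ∘τ = [1 2 3]


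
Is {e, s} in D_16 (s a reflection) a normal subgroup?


H = {e, s} in D_16 (s a reflection)
r·s·r⁻¹ = sr⁻² ≠ s for n ≥ 3, so {e, s} is not closed under conjugation

No, not a normal subgroup


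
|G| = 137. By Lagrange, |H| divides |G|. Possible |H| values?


Lagrange's theorem: |H| divides |G|
|G| = 137
Divisors of 137: 1, 137

Possible subgroup orders: {1, 137}


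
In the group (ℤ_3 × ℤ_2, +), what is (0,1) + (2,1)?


Operation: componentwise addition mod (3, 2)
(0,1) + (2,1) = ((a₁+b₁) mod 3, (a₂+b₂) mod 2) with a = (0,1), b = (2,1)

(0,1) + (2,1) = (2,0)


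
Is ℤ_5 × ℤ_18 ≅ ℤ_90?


Comparing ℤ_5 × ℤ_18 and ℤ_90:
gcd(5,18) = 1, so ℤ_5 × ℤ_18 ≅ ℤ_90 (CRT)

Yes, ℤ_5 × ℤ_18 ≅ ℤ_90


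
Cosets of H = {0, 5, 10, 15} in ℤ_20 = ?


H = {0, 5, 10, 15}, |H| = 4
Number of cosets = |G|/|H| = 20/4 = 5
0 + H = {0, 5, 10, 15}
1 + H = {1, 6, 11, 16}
2 + H = {2, 7, 12, 17}
3 + H = {3, 8, 13, 18}
4 + H = {4, 9, 14, 19}

Cosets: 0+H={0,5,10,15}; 1+H={1,6,11,16}; 2+H={2,7,12,17}; 3+H={3,8,13,18}; 4+H={4,9,14,19}


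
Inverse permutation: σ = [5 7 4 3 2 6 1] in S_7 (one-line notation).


To find σ⁻¹, swap domain and range:
σ(1) = 5 → σ⁻¹(5) = 1
σ(2) = 7 → σ⁻¹(7) = 2
σ(3) = 4 → σ⁻¹(4) = 3
σ(4) = 3 → σ⁻¹(3) = 4
σ(5) = 2 → σ⁻¹(2) = 5
σ(6) = 6 → σ⁻¹(6) = 6
σ(7) = 1 → σ⁻¹(1) = 7

σ⁻¹ = [7 5 4 3 1 6 2]


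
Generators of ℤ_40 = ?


g generates ℤ_n iff gcd(g,n) = 1
Prime factors of 40: 2, 5
Generators are g ∈ {1,...,39} not divisible by any of these primes.
Generators: {1, 3, 7, 9, 11, 13, 17, 19, 21, 23, 27, 29, 31, 33, 37, 39}
Number of generators = φ(40) = 16

Generators of ℤ_40 = {1, 3, 7, 9, 11, 13, 17, 19, 21, 23, 27, 29, 31, 33, 37, 39}


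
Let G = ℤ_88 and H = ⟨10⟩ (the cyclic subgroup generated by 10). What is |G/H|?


|⟨10⟩| = n / gcd(10, 88) = 88 / 2 = 44
H is normal (ℤ_88 is abelian).
|G/H| = |G| / |H| = 88 / 44 = 2

|G/H| = 2


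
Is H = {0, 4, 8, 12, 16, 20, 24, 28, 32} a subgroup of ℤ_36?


Subgroup test for H = {0, 4, 8, 12, 16, 20, 24, 28, 32} in (ℤ_36, +):
(1) 0 ∈ H? Yes
(2) Closure: for all a,b ∈ H, (a+b) mod 36 ∈ H? Yes
(3) Inverses: for all a ∈ H, -a mod 36 ∈ H? Yes

Yes, H is a subgroup of ℤ_36


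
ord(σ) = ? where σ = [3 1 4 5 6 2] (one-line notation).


Cycle decomposition: (1 3 4 5 6 2)
Cycle lengths: 6
Order = lcm(6) = 6

ord(σ) = 6


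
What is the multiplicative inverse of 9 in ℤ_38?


Use the extended Euclidean algorithm to write 1 = 9·s + 38·t; then s mod 38 is the inverse.
Euclidean algorithm:
  9 = 0·38 + 9
  38 = 4·9 + 2
  9 = 4·2 + 1
  2 = 2·1 + 0
gcd(9,38) = 1
Back-substitution gives: 9·(17) + 38·(-4) = 1
So 9⁻¹ ≡ 17 ≡ 17 (mod 38)
Check: 9 × 17 = 153 ≡ 1 (mod 38) ✓

9⁻¹ ≡ 17 (mod 38)


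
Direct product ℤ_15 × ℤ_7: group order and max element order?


|ℤ_15 × ℤ_7| = 15 × 7 = 105
Max element order = lcm(15,7) = 105
Cyclic? Yes (gcd=1)

|ℤ_15×ℤ_7| = 105, max element order = 105


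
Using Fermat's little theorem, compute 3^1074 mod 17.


Fermat's little theorem: if p is prime and gcd(a,p)=1, then a^(p-1) ≡ 1 (mod p)
p = 17 is prime, gcd(3,17) = 1
Reduce exponent: 1074 mod 16 = 2
So 3^1074 ≡ 3^2 (mod 17)
3^2 mod 17 = 9

3^1074 ≡ 9 (mod 17)


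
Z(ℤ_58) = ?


Z(G) = {g ∈ G | gx = xg for all x ∈ G}
ℤ_58 is abelian, so Z(G) = G

Z(ℤ_58) = ℤ_58


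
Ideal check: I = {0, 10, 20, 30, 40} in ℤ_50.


Check ideal conditions for I = {0, 10, 20, 30, 40} in ℤ_50:
(1) I is an additive subgroup? Yes
(2) For r ∈ ℤ_50 and a ∈ I: r·a ∈ I? Yes

Yes, I is an ideal of ℤ_50


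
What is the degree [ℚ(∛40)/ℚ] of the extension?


∛40 has minimal polynomial x³ - 40 (irreducible over ℚ since 40 is not a perfect cube)

[ℚ(∛40)/ℚ] = 3


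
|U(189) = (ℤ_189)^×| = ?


U(n) is the group of units mod n; |U(n)| = φ(n)
|U(189)| = φ(189) = 108

|U(189) = (ℤ_189)^×| = 108


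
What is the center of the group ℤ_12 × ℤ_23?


Z(G) = {g ∈ G | gx = xg for all x ∈ G}
Direct product of abelian groups is abelian, so Z(G) = G

Z(ℤ_12 × ℤ_23) = ℤ_12 × ℤ_23


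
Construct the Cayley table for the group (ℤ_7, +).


Elements: {0, 1, 2, 3, 4, 5, 6}
Operation: addition mod 7
Entry (a, b) = (a + b) mod 7

Cayley table:
  | 0 | 1 | 2 | 3 | 4 | 5 | 6
0 | 0 | 1 | 2 | 3 | 4 | 5 | 6
1 | 1 | 2 | 3 | 4 | 5 | 6 | 0
2 | 2 | 3 | 4 | 5 | 6 | 0 | 1
3 | 3 | 4 | 5 | 6 | 0 | 1 | 2
4 | 4 | 5 | 6 | 0 | 1 | 2 | 3
5 | 5 | 6 | 0 | 1 | 2 | 3 | 4
6 | 6 | 0 | 1 | 2 | 3 | 4 | 5


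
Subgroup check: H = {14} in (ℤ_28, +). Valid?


Subgroup test for H = {14} in (ℤ_28, +):
(1) 0 ∈ H? No
(2) Closure: for all a,b ∈ H, (a+b) mod 28 ∈ H? No  [counterexample: 14 + 14 = 0 ∉ H]
(3) Inverses: for all a ∈ H, -a mod 28 ∈ H? Yes

No, H is not a subgroup of ℤ_28


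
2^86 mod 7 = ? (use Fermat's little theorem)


Fermat's little theorem: if p is prime and gcd(a,p)=1, then a^(p-1) ≡ 1 (mod p)
p = 7 is prime, gcd(2,7) = 1
Reduce exponent: 86 mod 6 = 2
So 2^86 ≡ 2^2 (mod 7)
2^2 mod 7 = 4

2^86 ≡ 4 (mod 7)


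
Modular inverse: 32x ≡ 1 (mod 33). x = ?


Use the extended Euclidean algorithm to write 1 = 32·s + 33·t; then s mod 33 is the inverse.
Euclidean algorithm:
  32 = 0·33 + 32
  33 = 1·32 + 1
  32 = 32·1 + 0
gcd(32,33) = 1
Back-substitution gives: 32·(-1) + 33·(1) = 1
So 32⁻¹ ≡ -1 ≡ 32 (mod 33)
Check: 32 × 32 = 1024 ≡ 1 (mod 33) ✓

32⁻¹ ≡ 32 (mod 33)


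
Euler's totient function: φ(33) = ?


Factor n: 33 = 3 × 11
φ(n) = n · ∏(1 - 1/p) over distinct primes p | n
φ(33) = 33 · (1 - 1/3) · (1 - 1/11) = 20

φ(33) = 20


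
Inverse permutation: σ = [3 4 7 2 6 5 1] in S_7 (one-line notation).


To find σ⁻¹, swap domain and range:
σ(1) = 3 → σ⁻¹(3) = 1
σ(2) = 4 → σ⁻¹(4) = 2
σ(3) = 7 → σ⁻¹(7) = 3
σ(4) = 2 → σ⁻¹(2) = 4
σ(5) = 6 → σ⁻¹(6) = 5
σ(6) = 5 → σ⁻¹(5) = 6
σ(7) = 1 → σ⁻¹(1) = 7

σ⁻¹ = [7 4 1 2 6 5 3]


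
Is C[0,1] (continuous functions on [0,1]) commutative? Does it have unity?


pointwise +,× is commutative with unity (constant 1); but bump functions with disjoint support multiply to 0 — zero divisors, so not an integral domain
Commutative: Yes
Integral domain: No
Has unity: Yes

C[0,1] (continuous functions on [0,1]): Commutative=Yes, Unity=Yes


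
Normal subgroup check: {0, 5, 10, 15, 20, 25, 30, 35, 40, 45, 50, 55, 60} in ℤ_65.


H = {0, 5, 10, 15, 20, 25, 30, 35, 40, 45, 50, 55, 60} in ℤ_65
ℤ_65 is abelian; every subgroup of an abelian group is normal

Yes, normal subgroup


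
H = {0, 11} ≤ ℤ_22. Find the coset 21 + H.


21 + H = {21 + h (mod 22) : h ∈ H}
21+0=21, 21+11=10
21 + H = {10, 21} = 10 + H

21 + H = {10, 21}


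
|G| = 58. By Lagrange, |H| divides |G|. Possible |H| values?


Lagrange's theorem: |H| divides |G|
|G| = 58
Divisors of 58: 1, 2, 29, 58

Possible subgroup orders: {1, 2, 29, 58}


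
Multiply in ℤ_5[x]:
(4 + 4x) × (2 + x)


Expand and collect like terms; reduce coefficients mod 5:
x^0: 4·2 = 8 ≡ 3 (mod 5)
x^1: 4·1 + 4·2 = 12 ≡ 2 (mod 5)
x^2: 4·1 = 4 ≡ 4 (mod 5)
Result: 3 + 2x + 4x^2

f · g = 3 + 2x + 4x^2


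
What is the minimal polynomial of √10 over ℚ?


√10 satisfies x² - 10 = 0, irreducible over ℚ since 10 is squarefree

Minimal polynomial: x² - 10


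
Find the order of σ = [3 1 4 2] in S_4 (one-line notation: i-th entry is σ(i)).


Cycle decomposition: (1 3 4 2)
Cycle lengths: 4
Order = lcm(4) = 4

ord(σ) = 4


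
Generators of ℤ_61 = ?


g generates ℤ_n iff gcd(g,n) = 1
Prime factors of 61: 61
Generators are g ∈ {1,...,60} not divisible by any of these primes.
Generators: {1, 2, 3, 4, 5, 6, 7, 8, 9, 10, 11, 12, 13, 14, 15, 16, 17, 18, 19, 20, 21, 22, 23, 24, 25, 26, 27, 28, 29, 30, 31, 32, 33, 34, 35, 36, 37, 38, 39, 40, 41, 42, 43, 44, 45, 46, 47, 48, 49, 50, 51, 52, 53, 54, 55, 56, 57, 58, 59, 60}
Number of generators = φ(61) = 60

Generators of ℤ_61 = {1, 2, 3, 4, 5, 6, 7, 8, 9, 10, 11, 12, 13, 14, 15, 16, 17, 18, 19, 20, 21, 22, 23, 24, 25, 26, 27, 28, 29, 30, 31, 32, 33, 34, 35, 36, 37, 38, 39, 40, 41, 42, 43, 44, 45, 46, 47, 48, 49, 50, 51, 52, 53, 54, 55, 56, 57, 58, 59, 60}


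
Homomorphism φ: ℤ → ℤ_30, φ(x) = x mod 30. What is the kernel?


Kernel = preimage of identity
ker(φ) = {x ∈ ℤ : x ≡ 0 (mod 30)} = 30ℤ = {0, ±30, ±60, ...}

ker(φ) = 30ℤ


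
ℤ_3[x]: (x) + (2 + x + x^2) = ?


Add coefficients mod 3:
x^0: 0 + 2 = 2 (mod 3)
x^1: 1 + 1 = 2 (mod 3)
x^2: 0 + 1 = 1 (mod 3)
Result: 2 + 2x + x^2

f + g = 2 + 2x + x^2


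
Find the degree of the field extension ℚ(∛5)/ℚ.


∛5 has minimal polynomial x³ - 5 (irreducible over ℚ since 5 is not a perfect cube)

[ℚ(∛5)/ℚ] = 3


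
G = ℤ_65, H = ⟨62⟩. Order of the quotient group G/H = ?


|⟨62⟩| = n / gcd(62, 65) = 65 / 1 = 65
H is normal (ℤ_65 is abelian).
|G/H| = |G| / |H| = 65 / 65 = 1

|G/H| = 1


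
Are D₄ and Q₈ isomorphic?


Comparing D₄ and Q₈:
D₄ has 5 elements of order 2; Q₈ has only 1

No, D₄ ≇ Q₈


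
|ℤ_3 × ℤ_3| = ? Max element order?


|ℤ_3 × ℤ_3| = 3 × 3 = 9
Max element order = lcm(3,3) = 3
Cyclic? No (gcd=3)

|ℤ_3×ℤ_3| = 9, max element order = 3


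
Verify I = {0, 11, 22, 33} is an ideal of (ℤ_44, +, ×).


Check ideal conditions for I = {0, 11, 22, 33} in ℤ_44:
(1) I is an additive subgroup? Yes
(2) For r ∈ ℤ_44 and a ∈ I: r·a ∈ I? Yes

Yes, I is an ideal of ℤ_44


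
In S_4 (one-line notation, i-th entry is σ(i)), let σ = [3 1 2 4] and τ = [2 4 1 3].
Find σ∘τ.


σ∘τ: apply τ first, then σ
1 →τ 2 →σ 1
2 →τ 4 →σ 4
3 →τ 1 →σ 3
4 →τ 3 →σ 2

σ∘τ = [1 4 3 2]


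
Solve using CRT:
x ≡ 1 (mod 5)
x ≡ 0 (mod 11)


m₁ = 5, m₂ = 11, gcd = 1, so CRT applies. M = m₁·m₂ = 55
Let M₁ = M/m₁ = 11, M₂ = M/m₂ = 5
Find y₁ ≡ M₁⁻¹ (mod m₁): 11⁻¹ ≡ 1 (mod 5)
Find y₂ ≡ M₂⁻¹ (mod m₂): 5⁻¹ ≡ 9 (mod 11)
x = a₁·M₁·y₁ + a₂·M₂·y₂ = 1·11·1 + 0·5·9 = 11
Reduce mod 55: x ≡ 11
Check: 11 mod 5 = 1 ✓, 11 mod 11 = 0 ✓

x ≡ 11 (mod 55)


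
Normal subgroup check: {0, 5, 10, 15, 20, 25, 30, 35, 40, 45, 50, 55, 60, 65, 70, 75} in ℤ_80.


H = {0, 5, 10, 15, 20, 25, 30, 35, 40, 45, 50, 55, 60, 65, 70, 75} in ℤ_80
ℤ_80 is abelian; every subgroup of an abelian group is normal

Yes, normal subgroup


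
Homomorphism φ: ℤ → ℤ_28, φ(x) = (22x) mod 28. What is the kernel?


Kernel = preimage of identity
ker(φ) = {x ∈ ℤ : 22x ≡ 0 (mod 28)}. gcd(22,28) = 2, so 22x ≡ 0 (mod 28) ⟺ x ≡ 0 (mod 28/2 = 14). Hence ker(φ) = 14ℤ

ker(φ) = 14ℤ


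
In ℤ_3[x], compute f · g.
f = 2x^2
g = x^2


Expand and collect like terms; reduce coefficients mod 3:
x^0: 0·0 = 0 ≡ 0 (mod 3)
x^1: 0·0 + 0·0 = 0 ≡ 0 (mod 3)
x^2: 0·1 + 0·0 + 2·0 = 0 ≡ 0 (mod 3)
x^3: 0·1 + 2·0 = 0 ≡ 0 (mod 3)
x^4: 2·1 = 2 ≡ 2 (mod 3)
Result: 2x^4

f · g = 2x^4


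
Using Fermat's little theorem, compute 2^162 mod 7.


Fermat's little theorem: if p is prime and gcd(a,p)=1, then a^(p-1) ≡ 1 (mod p)
p = 7 is prime, gcd(2,7) = 1
Reduce exponent: 162 mod 6 = 0
So 2^162 ≡ 2^0 (mod 7)
2^0 = 1

2^162 ≡ 1 (mod 7)


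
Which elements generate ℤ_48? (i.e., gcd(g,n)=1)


g generates ℤ_n iff gcd(g,n) = 1
Prime factors of 48: 2, 3
Generators are g ∈ {1,...,47} not divisible by any of these primes.
Generators: {1, 5, 7, 11, 13, 17, 19, 23, 25, 29, 31, 35, 37, 41, 43, 47}
Number of generators = φ(48) = 16

Generators of ℤ_48 = {1, 5, 7, 11, 13, 17, 19, 23, 25, 29, 31, 35, 37, 41, 43, 47}


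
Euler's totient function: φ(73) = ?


Factor n: 73 = 73
φ(n) = n · ∏(1 - 1/p) over distinct primes p | n
φ(73) = 73 · (1 - 1/73) = 72

φ(73) = 72


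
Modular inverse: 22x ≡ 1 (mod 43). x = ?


Use the extended Euclidean algorithm to write 1 = 22·s + 43·t; then s mod 43 is the inverse.
Euclidean algorithm:
  22 = 0·43 + 22
  43 = 1·22 + 21
  22 = 1·21 + 1
  21 = 21·1 + 0
gcd(22,43) = 1
Back-substitution gives: 22·(2) + 43·(-1) = 1
So 22⁻¹ ≡ 2 ≡ 2 (mod 43)
Check: 22 × 2 = 44 ≡ 1 (mod 43) ✓

22⁻¹ ≡ 2 (mod 43)


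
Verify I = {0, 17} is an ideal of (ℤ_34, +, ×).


Check ideal conditions for I = {0, 17} in ℤ_34:
(1) I is an additive subgroup? Yes
(2) For r ∈ ℤ_34 and a ∈ I: r·a ∈ I? Yes

Yes, I is an ideal of ℤ_34


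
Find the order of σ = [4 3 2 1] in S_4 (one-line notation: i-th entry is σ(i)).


Cycle decomposition: (1 4) (2 3)
Cycle lengths: 2, 2
Order = lcm(2, 2) = 2

ord(σ) = 2


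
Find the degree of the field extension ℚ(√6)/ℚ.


√6 has minimal polynomial x² - 6 (irreducible over ℚ since 6 is squarefree)

[ℚ(√6)/ℚ] = 2


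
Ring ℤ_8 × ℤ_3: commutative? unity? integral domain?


Direct product ring; commutative with unity (1,1); but (1,0)·(0,1) = (0,0) gives zero divisors, so not an integral domain
Commutative: Yes
Integral domain: No
Has unity: Yes

ℤ_8 × ℤ_3: Commutative=Yes, Unity=Yes


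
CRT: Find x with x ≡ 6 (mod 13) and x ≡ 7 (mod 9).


m₁ = 13, m₂ = 9, gcd = 1, so CRT applies. M = m₁·m₂ = 117
Let M₁ = M/m₁ = 9, M₂ = M/m₂ = 13
Find y₁ ≡ M₁⁻¹ (mod m₁): 9⁻¹ ≡ 3 (mod 13)
Find y₂ ≡ M₂⁻¹ (mod m₂): 13⁻¹ ≡ 7 (mod 9)
x = a₁·M₁·y₁ + a₂·M₂·y₂ = 6·9·3 + 7·13·7 = 799
Reduce mod 117: x ≡ 97
Check: 97 mod 13 = 6 ✓, 97 mod 9 = 7 ✓

x ≡ 97 (mod 117)


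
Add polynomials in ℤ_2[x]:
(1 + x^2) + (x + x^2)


Add coefficients mod 2:
x^0: 1 + 0 = 1 (mod 2)
x^1: 0 + 1 = 1 (mod 2)
x^2: 1 + 1 = 0 (mod 2)
Result: 1 + x

f + g = 1 + x


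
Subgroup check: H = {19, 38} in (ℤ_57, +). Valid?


Subgroup test for H = {19, 38} in (ℤ_57, +):
(1) 0 ∈ H? No
(2) Closure: for all a,b ∈ H, (a+b) mod 57 ∈ H? No  [counterexample: 19 + 38 = 0 ∉ H]
(3) Inverses: for all a ∈ H, -a mod 57 ∈ H? Yes

No, H is not a subgroup of ℤ_57


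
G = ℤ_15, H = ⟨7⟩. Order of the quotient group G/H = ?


|⟨7⟩| = n / gcd(7, 15) = 15 / 1 = 15
H is normal (ℤ_15 is abelian).
|G/H| = |G| / |H| = 15 / 15 = 1

|G/H| = 1


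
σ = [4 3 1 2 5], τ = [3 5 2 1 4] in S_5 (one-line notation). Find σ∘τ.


σ∘τ: apply τ first, then σ
1 →τ 3 →σ 1
2 →τ 5 →σ 5
3 →τ 2 →σ 3
4 →τ 1 →σ 4
5 →τ 4 →σ 2

σ∘τ = [1 5 3 4 2]


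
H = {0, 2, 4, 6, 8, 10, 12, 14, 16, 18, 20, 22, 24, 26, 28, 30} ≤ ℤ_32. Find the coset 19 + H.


19 + H = {19 + h (mod 32) : h ∈ H}
19+0=19, 19+2=21, 19+4=23, 19+6=25, 19+8=27, 19+10=29, 19+12=31, 19+14=1, 19+16=3, 19+18=5, 19+20=7, 19+22=9, 19+24=11, 19+26=13, 19+28=15, 19+30=17
19 + H = {1, 3, 5, 7, 9, 11, 13, 15, 17, 19, 21, 23, 25, 27, 29, 31} = 1 + H

19 + H = {1, 3, 5, 7, 9, 11, 13, 15, 17, 19, 21, 23, 25, 27, 29, 31}


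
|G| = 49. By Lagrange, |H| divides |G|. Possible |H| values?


Lagrange's theorem: |H| divides |G|
|G| = 49
Divisors of 49: 1, 7, 49

Possible subgroup orders: {1, 7, 49}


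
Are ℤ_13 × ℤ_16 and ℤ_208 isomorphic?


Comparing ℤ_13 × ℤ_16 and ℤ_208:
gcd(13,16) = 1, so ℤ_13 × ℤ_16 ≅ ℤ_208 (CRT)

Yes, ℤ_13 × ℤ_16 ≅ ℤ_208


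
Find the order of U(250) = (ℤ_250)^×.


U(n) is the group of units mod n; |U(n)| = φ(n)
|U(250)| = φ(250) = 100

|U(250) = (ℤ_250)^×| = 100


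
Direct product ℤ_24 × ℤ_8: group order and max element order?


|ℤ_24 × ℤ_8| = 24 × 8 = 192
Max element order = lcm(24,8) = 24
Cyclic? No (gcd=8)

|ℤ_24×ℤ_8| = 192, max element order = 24


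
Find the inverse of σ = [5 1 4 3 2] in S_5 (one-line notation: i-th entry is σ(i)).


To find σ⁻¹, swap domain and range:
σ(1) = 5 → σ⁻¹(5) = 1
σ(2) = 1 → σ⁻¹(1) = 2
σ(3) = 4 → σ⁻¹(4) = 3
σ(4) = 3 → σ⁻¹(3) = 4
σ(5) = 2 → σ⁻¹(2) = 5

σ⁻¹ = [2 5 4 3 1]


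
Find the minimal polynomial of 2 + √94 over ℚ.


Let α = 2 + √94. Then α - 2 = √94, so (α - 2)² = 94, giving α² - 4α - 90 = 0. Degree 2 and α ∉ ℚ, so this is the minimal polynomial.

Minimal polynomial: x² - 4x - 90


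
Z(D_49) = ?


Z(G) = {g ∈ G | gx = xg for all x ∈ G}
For odd n, Z(D_n) = {e}: no nontrivial rotation commutes with all reflections

Z(D_49) = {e}


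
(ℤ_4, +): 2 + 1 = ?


Operation: addition mod 4
2 + 1 = (a + b) mod 4 with a = 2, b = 1

2 + 1 = 3


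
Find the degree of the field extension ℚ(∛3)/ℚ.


∛3 has minimal polynomial x³ - 3 (irreducible over ℚ since 3 is not a perfect cube)

[ℚ(∛3)/ℚ] = 3


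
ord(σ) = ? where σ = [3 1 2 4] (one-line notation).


Cycle decomposition: (1 3 2)
Cycle lengths: 3
Order = lcm(3) = 3

ord(σ) = 3


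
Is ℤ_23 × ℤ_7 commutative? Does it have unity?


Direct product ring; commutative with unity (1,1); but (1,0)·(0,1) = (0,0) gives zero divisors, so not an integral domain
Commutative: Yes
Integral domain: No
Has unity: Yes

ℤ_23 × ℤ_7: Commutative=Yes, Unity=Yes


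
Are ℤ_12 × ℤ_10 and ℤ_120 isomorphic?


Comparing ℤ_12 × ℤ_10 and ℤ_120:
gcd(12,10) = 2 ≠ 1. Max element order in ℤ_12×ℤ_10 is lcm(12,10) = 60 < 120, so it has no element of order 120

No, ℤ_12 × ℤ_10 ≇ ℤ_120


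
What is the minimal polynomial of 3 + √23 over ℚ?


Let α = 3 + √23. Then α - 3 = √23, so (α - 3)² = 23, giving α² - 6α - 14 = 0. Degree 2 and α ∉ ℚ, so this is the minimal polynomial.

Minimal polynomial: x² - 6x - 14


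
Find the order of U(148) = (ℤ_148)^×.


U(n) is the group of units mod n; |U(n)| = φ(n)
|U(148)| = φ(148) = 72

|U(148) = (ℤ_148)^×| = 72


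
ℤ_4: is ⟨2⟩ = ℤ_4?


g generates ℤ_n iff gcd(g, n) = 1
gcd(2, 4) = 2
Since gcd = 2 ≠ 1, ⟨2⟩ has order 2 < 4, so 2 is not a generator.

No, 2 does not generate ℤ_4


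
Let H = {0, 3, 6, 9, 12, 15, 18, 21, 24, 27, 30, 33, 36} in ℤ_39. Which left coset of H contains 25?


25 + H = {25 + h (mod 39) : h ∈ H}
25+0=25, 25+3=28, 25+6=31, 25+9=34, 25+12=37, 25+15=1, 25+18=4, 25+21=7, 25+24=10, 25+27=13, 25+30=16, 25+33=19, 25+36=22
25 + H = {1, 4, 7, 10, 13, 16, 19, 22, 25, 28, 31, 34, 37} = 1 + H

25 + H = {1, 4, 7, 10, 13, 16, 19, 22, 25, 28, 31, 34, 37}


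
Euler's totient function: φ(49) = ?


Factor n: 49 = 7^2
φ(n) = n · ∏(1 - 1/p) over distinct primes p | n
φ(49) = 49 · (1 - 1/7) = 42

φ(49) = 42


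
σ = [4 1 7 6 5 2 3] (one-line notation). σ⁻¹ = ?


To find σ⁻¹, swap domain and range:
σ(1) = 4 → σ⁻¹(4) = 1
σ(2) = 1 → σ⁻¹(1) = 2
σ(3) = 7 → σ⁻¹(7) = 3
σ(4) = 6 → σ⁻¹(6) = 4
σ(5) = 5 → σ⁻¹(5) = 5
σ(6) = 2 → σ⁻¹(2) = 6
σ(7) = 3 → σ⁻¹(3) = 7

σ⁻¹ = [2 6 7 1 5 4 3]


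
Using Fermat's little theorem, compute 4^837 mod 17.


Fermat's little theorem: if p is prime and gcd(a,p)=1, then a^(p-1) ≡ 1 (mod p)
p = 17 is prime, gcd(4,17) = 1
Reduce exponent: 837 mod 16 = 5
So 4^837 ≡ 4^5 (mod 17)
4^5 mod 17 = 4

4^837 ≡ 4 (mod 17)


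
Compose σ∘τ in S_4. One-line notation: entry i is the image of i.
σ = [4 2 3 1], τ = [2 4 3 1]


σ∘τ: apply τ first, then σ
1 →τ 2 →σ 2
2 →τ 4 →σ 1
3 →τ 3 →σ 3
4 →τ 1 →σ 4

σ∘τ = [2 1 3 4]


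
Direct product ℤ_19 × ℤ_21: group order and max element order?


|ℤ_19 × ℤ_21| = 19 × 21 = 399
Max element order = lcm(19,21) = 399
Cyclic? Yes (gcd=1)

|ℤ_19×ℤ_21| = 399, max element order = 399


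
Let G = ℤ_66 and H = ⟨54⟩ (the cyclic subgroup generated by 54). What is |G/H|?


|⟨54⟩| = n / gcd(54, 66) = 66 / 6 = 11
H is normal (ℤ_66 is abelian).
|G/H| = |G| / |H| = 66 / 11 = 6

|G/H| = 6


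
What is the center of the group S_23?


Z(G) = {g ∈ G | gx = xg for all x ∈ G}
S_n is non-abelian for n ≥ 3; Z(S_23) is trivial

Z(S_23) = {e}


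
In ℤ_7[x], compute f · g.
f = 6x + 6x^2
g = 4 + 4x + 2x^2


Expand and collect like terms; reduce coefficients mod 7:
x^0: 0·4 = 0 ≡ 0 (mod 7)
x^1: 0·4 + 6·4 = 24 ≡ 3 (mod 7)
x^2: 0·2 + 6·4 + 6·4 = 48 ≡ 6 (mod 7)
x^3: 6·2 + 6·4 = 36 ≡ 1 (mod 7)
x^4: 6·2 = 12 ≡ 5 (mod 7)
Result: 3x + 6x^2 + x^3 + 5x^4

f · g = 3x + 6x^2 + x^3 + 5x^4


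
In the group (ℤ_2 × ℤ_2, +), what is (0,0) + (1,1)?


Operation: componentwise addition mod (2, 2)
(0,0) + (1,1) = ((a₁+b₁) mod 2, (a₂+b₂) mod 2) with a = (0,0), b = (1,1)

(0,0) + (1,1) = (1,1)


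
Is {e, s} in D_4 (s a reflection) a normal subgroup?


H = {e, s} in D_4 (s a reflection)
r·s·r⁻¹ = sr⁻² ≠ s for n ≥ 3, so {e, s} is not closed under conjugation

No, not a normal subgroup


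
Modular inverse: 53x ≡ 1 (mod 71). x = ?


Use the extended Euclidean algorithm to write 1 = 53·s + 71·t; then s mod 71 is the inverse.
Euclidean algorithm:
  53 = 0·71 + 53
  71 = 1·53 + 18
  53 = 2·18 + 17
  18 = 1·17 + 1
  17 = 17·1 + 0
gcd(53,71) = 1
Back-substitution gives: 53·(-4) + 71·(3) = 1
So 53⁻¹ ≡ -4 ≡ 67 (mod 71)
Check: 53 × 67 = 3551 ≡ 1 (mod 71) ✓

53⁻¹ ≡ 67 (mod 71)


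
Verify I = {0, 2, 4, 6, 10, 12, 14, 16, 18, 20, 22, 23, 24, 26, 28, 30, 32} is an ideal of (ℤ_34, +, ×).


Check ideal conditions for I = {0, 2, 4, 6, 10, 12, 14, 16, 18, 20, 22, 23, 24, 26, 28, 30, 32} in ℤ_34:
(1) I is an additive subgroup? No
(2) For r ∈ ℤ_34 and a ∈ I: r·a ∈ I? No  [counterexample: r=2, a=4, r·a mod 34 = 8 ∉ I]

No, I is not an ideal of ℤ_34


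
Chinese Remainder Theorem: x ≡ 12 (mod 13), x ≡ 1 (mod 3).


m₁ = 13, m₂ = 3, gcd = 1, so CRT applies. M = m₁·m₂ = 39
Let M₁ = M/m₁ = 3, M₂ = M/m₂ = 13
Find y₁ ≡ M₁⁻¹ (mod m₁): 3⁻¹ ≡ 9 (mod 13)
Find y₂ ≡ M₂⁻¹ (mod m₂): 13⁻¹ ≡ 1 (mod 3)
x = a₁·M₁·y₁ + a₂·M₂·y₂ = 12·3·9 + 1·13·1 = 337
Reduce mod 39: x ≡ 25
Check: 25 mod 13 = 12 ✓, 25 mod 3 = 1 ✓

x ≡ 25 (mod 39)


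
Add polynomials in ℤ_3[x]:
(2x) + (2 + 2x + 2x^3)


Add coefficients mod 3:
x^0: 0 + 2 = 2 (mod 3)
x^1: 2 + 2 = 1 (mod 3)
x^2: 0 + 0 = 0 (mod 3)
x^3: 0 + 2 = 2 (mod 3)
Result: 2 + x + 2x^3

f + g = 2 + x + 2x^3


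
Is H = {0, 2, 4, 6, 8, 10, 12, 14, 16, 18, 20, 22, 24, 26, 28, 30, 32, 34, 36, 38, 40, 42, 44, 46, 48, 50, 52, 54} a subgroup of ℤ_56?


Subgroup test for H = {0, 2, 4, 6, 8, 10, 12, 14, 16, 18, 20, 22, 24, 26, 28, 30, 32, 34, 36, 38, 40, 42, 44, 46, 48, 50, 52, 54} in (ℤ_56, +):
(1) 0 ∈ H? Yes
(2) Closure: for all a,b ∈ H, (a+b) mod 56 ∈ H? Yes
(3) Inverses: for all a ∈ H, -a mod 56 ∈ H? Yes

Yes, H is a subgroup of ℤ_56


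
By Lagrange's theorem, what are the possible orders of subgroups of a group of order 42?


Lagrange's theorem: |H| divides |G|
|G| = 42
Divisors of 42: 1, 2, 3, 6, 7, 14, 21, 42

Possible subgroup orders: {1, 2, 3, 6, 7, 14, 21, 42}


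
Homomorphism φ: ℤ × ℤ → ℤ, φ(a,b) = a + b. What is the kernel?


Kernel = preimage of identity
ker(φ) = {(a,b) ∈ ℤ² | a+b = 0} = {(a,-a) | a ∈ ℤ}

ker(φ) = {(a,-a) | a ∈ ℤ}


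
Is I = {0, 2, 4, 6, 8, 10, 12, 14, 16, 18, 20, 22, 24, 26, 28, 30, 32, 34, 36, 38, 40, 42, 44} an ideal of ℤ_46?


Check ideal conditions for I = {0, 2, 4, 6, 8, 10, 12, 14, 16, 18, 20, 22, 24, 26, 28, 30, 32, 34, 36, 38, 40, 42, 44} in ℤ_46:
(1) I is an additive subgroup? Yes
(2) For r ∈ ℤ_46 and a ∈ I: r·a ∈ I? Yes

Yes, I is an ideal of ℤ_46


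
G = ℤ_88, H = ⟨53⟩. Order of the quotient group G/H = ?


|⟨53⟩| = n / gcd(53, 88) = 88 / 1 = 88
H is normal (ℤ_88 is abelian).
|G/H| = |G| / |H| = 88 / 88 = 1

|G/H| = 1


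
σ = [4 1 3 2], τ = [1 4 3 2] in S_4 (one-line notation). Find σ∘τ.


σ∘τ: apply τ first, then σ
1 →τ 1 →σ 4
2 →τ 4 →σ 2
3 →τ 3 →σ 3
4 →τ 2 →σ 1

σ∘τ = [4 2 3 1]


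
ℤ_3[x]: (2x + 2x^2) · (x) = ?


Expand and collect like terms; reduce coefficients mod 3:
x^0: 0·0 = 0 ≡ 0 (mod 3)
x^1: 0·1 + 2·0 = 0 ≡ 0 (mod 3)
x^2: 2·1 + 2·0 = 2 ≡ 2 (mod 3)
x^3: 2·1 = 2 ≡ 2 (mod 3)
Result: 2x^2 + 2x^3

f · g = 2x^2 + 2x^3


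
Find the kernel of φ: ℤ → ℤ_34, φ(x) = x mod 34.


Kernel = preimage of identity
ker(φ) = {x ∈ ℤ : x ≡ 0 (mod 34)} = 34ℤ = {0, ±34, ±68, ...}

ker(φ) = 34ℤ


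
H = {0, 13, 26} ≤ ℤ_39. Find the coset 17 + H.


17 + H = {17 + h (mod 39) : h ∈ H}
17+0=17, 17+13=30, 17+26=4
17 + H = {4, 17, 30} = 4 + H

17 + H = {4, 17, 30}


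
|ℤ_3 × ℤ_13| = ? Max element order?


|ℤ_3 × ℤ_13| = 3 × 13 = 39
Max element order = lcm(3,13) = 39
Cyclic? Yes (gcd=1)

|ℤ_3×ℤ_13| = 39, max element order = 39


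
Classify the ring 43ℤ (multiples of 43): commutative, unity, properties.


43ℤ is a commutative ring under +,× but has no multiplicative identity (1 ∉ 43ℤ); it has no zero divisors, but without unity it is not an integral domain
Commutative: Yes
Integral domain: No
Has unity: No

43ℤ (multiples of 43): Commutative=Yes, Unity=No


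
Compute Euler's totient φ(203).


Factor n: 203 = 7 × 29
φ(n) = n · ∏(1 - 1/p) over distinct primes p | n
φ(203) = 203 · (1 - 1/7) · (1 - 1/29) = 168

φ(203) = 168


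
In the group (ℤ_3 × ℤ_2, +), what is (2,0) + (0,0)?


Operation: componentwise addition mod (3, 2)
(2,0) + (0,0) = ((a₁+b₁) mod 3, (a₂+b₂) mod 2) with a = (2,0), b = (0,0)

(2,0) + (0,0) = (2,0)


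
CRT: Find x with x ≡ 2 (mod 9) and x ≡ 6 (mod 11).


m₁ = 9, m₂ = 11, gcd = 1, so CRT applies. M = m₁·m₂ = 99
Let M₁ = M/m₁ = 11, M₂ = M/m₂ = 9
Find y₁ ≡ M₁⁻¹ (mod m₁): 11⁻¹ ≡ 5 (mod 9)
Find y₂ ≡ M₂⁻¹ (mod m₂): 9⁻¹ ≡ 5 (mod 11)
x = a₁·M₁·y₁ + a₂·M₂·y₂ = 2·11·5 + 6·9·5 = 380
Reduce mod 99: x ≡ 83
Check: 83 mod 9 = 2 ✓, 83 mod 11 = 6 ✓

x ≡ 83 (mod 99)


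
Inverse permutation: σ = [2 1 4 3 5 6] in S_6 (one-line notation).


To find σ⁻¹, swap domain and range:
σ(1) = 2 → σ⁻¹(2) = 1
σ(2) = 1 → σ⁻¹(1) = 2
σ(3) = 4 → σ⁻¹(4) = 3
σ(4) = 3 → σ⁻¹(3) = 4
σ(5) = 5 → σ⁻¹(5) = 5
σ(6) = 6 → σ⁻¹(6) = 6

σ⁻¹ = [2 1 4 3 5 6]


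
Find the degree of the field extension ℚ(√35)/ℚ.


√35 has minimal polynomial x² - 35 (irreducible over ℚ since 35 is squarefree)

[ℚ(√35)/ℚ] = 2


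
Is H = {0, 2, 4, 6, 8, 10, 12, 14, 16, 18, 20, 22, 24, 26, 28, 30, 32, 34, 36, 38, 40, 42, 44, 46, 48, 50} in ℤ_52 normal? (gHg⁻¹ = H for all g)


H = {0, 2, 4, 6, 8, 10, 12, 14, 16, 18, 20, 22, 24, 26, 28, 30, 32, 34, 36, 38, 40, 42, 44, 46, 48, 50} in ℤ_52
ℤ_52 is abelian; every subgroup of an abelian group is normal

Yes, normal subgroup


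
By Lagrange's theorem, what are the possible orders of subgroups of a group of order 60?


Lagrange's theorem: |H| divides |G|
|G| = 60
Divisors of 60: 1, 2, 3, 4, 5, 6, 10, 12, 15, 20, 30, 60

Possible subgroup orders: {1, 2, 3, 4, 5, 6, 10, 12, 15, 20, 30, 60}


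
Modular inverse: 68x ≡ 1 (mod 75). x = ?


Use the extended Euclidean algorithm to write 1 = 68·s + 75·t; then s mod 75 is the inverse.
Euclidean algorithm:
  68 = 0·75 + 68
  75 = 1·68 + 7
  68 = 9·7 + 5
  7 = 1·5 + 2
  5 = 2·2 + 1
  2 = 2·1 + 0
gcd(68,75) = 1
Back-substitution gives: 68·(32) + 75·(-29) = 1
So 68⁻¹ ≡ 32 ≡ 32 (mod 75)
Check: 68 × 32 = 2176 ≡ 1 (mod 75) ✓

68⁻¹ ≡ 32 (mod 75)


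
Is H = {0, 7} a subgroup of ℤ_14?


Subgroup test for H = {0, 7} in (ℤ_14, +):
(1) 0 ∈ H? Yes
(2) Closure: for all a,b ∈ H, (a+b) mod 14 ∈ H? Yes
(3) Inverses: for all a ∈ H, -a mod 14 ∈ H? Yes

Yes, H is a subgroup of ℤ_14


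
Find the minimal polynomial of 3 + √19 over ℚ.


Let α = 3 + √19. Then α - 3 = √19, so (α - 3)² = 19, giving α² - 6α - 10 = 0. Degree 2 and α ∉ ℚ, so this is the minimal polynomial.

Minimal polynomial: x² - 6x - 10


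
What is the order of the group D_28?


|D_n| = 2n (n rotations and n reflections)
|D_28| = 2×28 = 56

|D_28| = 56


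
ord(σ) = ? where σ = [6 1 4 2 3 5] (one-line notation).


Cycle decomposition: (1 6 5 3 4 2)
Cycle lengths: 6
Order = lcm(6) = 6

ord(σ) = 6


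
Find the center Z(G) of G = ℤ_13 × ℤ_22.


Z(G) = {g ∈ G | gx = xg for all x ∈ G}
Direct product of abelian groups is abelian, so Z(G) = G

Z(ℤ_13 × ℤ_22) = ℤ_13 × ℤ_22


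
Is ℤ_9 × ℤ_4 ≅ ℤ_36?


Comparing ℤ_9 × ℤ_4 and ℤ_36:
gcd(9,4) = 1, so ℤ_9 × ℤ_4 ≅ ℤ_36 (CRT)

Yes, ℤ_9 × ℤ_4 ≅ ℤ_36


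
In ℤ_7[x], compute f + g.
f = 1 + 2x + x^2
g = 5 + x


Add coefficients mod 7:
x^0: 1 + 5 = 6 (mod 7)
x^1: 2 + 1 = 3 (mod 7)
x^2: 1 + 0 = 1 (mod 7)
Result: 6 + 3x + x^2

f + g = 6 + 3x + x^2


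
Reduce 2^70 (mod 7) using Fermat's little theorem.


Fermat's little theorem: if p is prime and gcd(a,p)=1, then a^(p-1) ≡ 1 (mod p)
p = 7 is prime, gcd(2,7) = 1
Reduce exponent: 70 mod 6 = 4
So 2^70 ≡ 2^4 (mod 7)
2^4 mod 7 = 2

2^70 ≡ 2 (mod 7)


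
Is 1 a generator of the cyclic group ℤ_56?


g generates ℤ_n iff gcd(g, n) = 1
gcd(1, 56) = 1
Since gcd = 1, 1 is a generator.

Yes, 1 generates ℤ_56


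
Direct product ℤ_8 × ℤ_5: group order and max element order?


|ℤ_8 × ℤ_5| = 8 × 5 = 40
Max element order = lcm(8,5) = 40
Cyclic? Yes (gcd=1)

|ℤ_8×ℤ_5| = 40, max element order = 40


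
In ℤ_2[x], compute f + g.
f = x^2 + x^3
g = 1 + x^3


Add coefficients mod 2:
x^0: 0 + 1 = 1 (mod 2)
x^1: 0 + 0 = 0 (mod 2)
x^2: 1 + 0 = 1 (mod 2)
x^3: 1 + 1 = 0 (mod 2)
Result: 1 + x^2

f + g = 1 + x^2


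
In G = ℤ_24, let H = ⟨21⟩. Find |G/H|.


|⟨21⟩| = n / gcd(21, 24) = 24 / 3 = 8
H is normal (ℤ_24 is abelian).
|G/H| = |G| / |H| = 24 / 8 = 3

|G/H| = 3


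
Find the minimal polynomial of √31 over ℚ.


√31 satisfies x² - 31 = 0, irreducible over ℚ since 31 is squarefree

Minimal polynomial: x² - 31


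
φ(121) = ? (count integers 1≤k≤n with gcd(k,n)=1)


Factor n: 121 = 11^2
φ(n) = n · ∏(1 - 1/p) over distinct primes p | n
φ(121) = 121 · (1 - 1/11) = 110

φ(121) = 110


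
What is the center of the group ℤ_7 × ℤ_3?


Z(G) = {g ∈ G | gx = xg for all x ∈ G}
Direct product of abelian groups is abelian, so Z(G) = G

Z(ℤ_7 × ℤ_3) = ℤ_7 × ℤ_3


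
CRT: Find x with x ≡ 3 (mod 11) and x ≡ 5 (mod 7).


m₁ = 11, m₂ = 7, gcd = 1, so CRT applies. M = m₁·m₂ = 77
Let M₁ = M/m₁ = 7, M₂ = M/m₂ = 11
Find y₁ ≡ M₁⁻¹ (mod m₁): 7⁻¹ ≡ 8 (mod 11)
Find y₂ ≡ M₂⁻¹ (mod m₂): 11⁻¹ ≡ 2 (mod 7)
x = a₁·M₁·y₁ + a₂·M₂·y₂ = 3·7·8 + 5·11·2 = 278
Reduce mod 77: x ≡ 47
Check: 47 mod 11 = 3 ✓, 47 mod 7 = 5 ✓

x ≡ 47 (mod 77)


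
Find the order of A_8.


|A_n| = n!/2 (even permutations)
|A_8| = 8!/2 = 40320/2 = 20160

|A_8| = 20160


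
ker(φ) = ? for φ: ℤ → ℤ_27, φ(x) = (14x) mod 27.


Kernel = preimage of identity
ker(φ) = {x ∈ ℤ : 14x ≡ 0 (mod 27)}. gcd(14,27) = 1, so 14x ≡ 0 (mod 27) ⟺ x ≡ 0 (mod 27/1 = 27). Hence ker(φ) = 27ℤ

ker(φ) = 27ℤ


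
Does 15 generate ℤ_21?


g generates ℤ_n iff gcd(g, n) = 1
gcd(15, 21) = 3
Since gcd = 3 ≠ 1, ⟨15⟩ has order 7 < 21, so 15 is not a generator.

No, 15 does not generate ℤ_21


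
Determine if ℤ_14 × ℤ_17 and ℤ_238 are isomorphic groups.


Comparing ℤ_14 × ℤ_17 and ℤ_238:
gcd(14,17) = 1, so ℤ_14 × ℤ_17 ≅ ℤ_238 (CRT)

Yes, ℤ_14 × ℤ_17 ≅ ℤ_238


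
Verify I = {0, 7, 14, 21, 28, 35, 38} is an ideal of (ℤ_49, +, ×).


Check ideal conditions for I = {0, 7, 14, 21, 28, 35, 38} in ℤ_49:
(1) I is an additive subgroup? No
(2) For r ∈ ℤ_49 and a ∈ I: r·a ∈ I? No  [counterexample: r=2, a=21, r·a mod 49 = 42 ∉ I]

No, I is not an ideal of ℤ_49
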